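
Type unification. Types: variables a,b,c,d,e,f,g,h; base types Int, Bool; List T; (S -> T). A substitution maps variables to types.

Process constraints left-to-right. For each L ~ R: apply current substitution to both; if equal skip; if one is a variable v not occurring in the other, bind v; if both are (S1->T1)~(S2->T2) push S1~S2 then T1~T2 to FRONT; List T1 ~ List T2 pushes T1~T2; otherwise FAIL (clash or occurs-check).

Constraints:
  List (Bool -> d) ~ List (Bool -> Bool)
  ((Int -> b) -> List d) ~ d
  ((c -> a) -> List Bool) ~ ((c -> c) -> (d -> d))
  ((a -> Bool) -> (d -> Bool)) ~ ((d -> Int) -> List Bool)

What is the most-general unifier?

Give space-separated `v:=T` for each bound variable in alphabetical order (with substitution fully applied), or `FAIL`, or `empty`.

step 1: unify List (Bool -> d) ~ List (Bool -> Bool)  [subst: {-} | 3 pending]
  -> decompose List: push (Bool -> d)~(Bool -> Bool)
step 2: unify (Bool -> d) ~ (Bool -> Bool)  [subst: {-} | 3 pending]
  -> decompose arrow: push Bool~Bool, d~Bool
step 3: unify Bool ~ Bool  [subst: {-} | 4 pending]
  -> identical, skip
step 4: unify d ~ Bool  [subst: {-} | 3 pending]
  bind d := Bool
step 5: unify ((Int -> b) -> List Bool) ~ Bool  [subst: {d:=Bool} | 2 pending]
  clash: ((Int -> b) -> List Bool) vs Bool

Answer: FAIL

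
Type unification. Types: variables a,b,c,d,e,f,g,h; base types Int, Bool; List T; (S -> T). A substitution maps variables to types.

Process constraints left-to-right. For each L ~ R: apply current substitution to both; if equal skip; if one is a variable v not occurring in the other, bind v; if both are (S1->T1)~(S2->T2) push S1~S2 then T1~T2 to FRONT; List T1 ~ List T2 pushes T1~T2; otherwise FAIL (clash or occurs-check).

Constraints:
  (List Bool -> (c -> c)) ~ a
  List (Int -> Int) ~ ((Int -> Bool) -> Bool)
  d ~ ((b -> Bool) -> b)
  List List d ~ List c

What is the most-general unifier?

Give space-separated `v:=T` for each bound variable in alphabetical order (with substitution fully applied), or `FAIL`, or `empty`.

step 1: unify (List Bool -> (c -> c)) ~ a  [subst: {-} | 3 pending]
  bind a := (List Bool -> (c -> c))
step 2: unify List (Int -> Int) ~ ((Int -> Bool) -> Bool)  [subst: {a:=(List Bool -> (c -> c))} | 2 pending]
  clash: List (Int -> Int) vs ((Int -> Bool) -> Bool)

Answer: FAIL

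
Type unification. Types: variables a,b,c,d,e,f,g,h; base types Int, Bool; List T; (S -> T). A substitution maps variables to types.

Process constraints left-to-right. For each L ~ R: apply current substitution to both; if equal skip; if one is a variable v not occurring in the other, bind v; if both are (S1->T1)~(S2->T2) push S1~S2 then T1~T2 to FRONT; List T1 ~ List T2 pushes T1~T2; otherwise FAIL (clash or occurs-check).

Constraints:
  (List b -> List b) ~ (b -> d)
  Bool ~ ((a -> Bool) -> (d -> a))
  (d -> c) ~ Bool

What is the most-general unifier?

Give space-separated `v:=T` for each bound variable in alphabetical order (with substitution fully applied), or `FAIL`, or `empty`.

step 1: unify (List b -> List b) ~ (b -> d)  [subst: {-} | 2 pending]
  -> decompose arrow: push List b~b, List b~d
step 2: unify List b ~ b  [subst: {-} | 3 pending]
  occurs-check fail

Answer: FAIL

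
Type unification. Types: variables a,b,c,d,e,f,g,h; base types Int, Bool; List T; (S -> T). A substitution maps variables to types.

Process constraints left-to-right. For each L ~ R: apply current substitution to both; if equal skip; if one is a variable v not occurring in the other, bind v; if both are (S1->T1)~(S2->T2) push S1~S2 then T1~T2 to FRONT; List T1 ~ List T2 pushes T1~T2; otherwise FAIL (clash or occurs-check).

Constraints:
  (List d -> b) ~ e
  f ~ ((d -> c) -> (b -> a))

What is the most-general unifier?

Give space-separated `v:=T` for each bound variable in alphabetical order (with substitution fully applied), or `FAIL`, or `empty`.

Answer: e:=(List d -> b) f:=((d -> c) -> (b -> a))

Derivation:
step 1: unify (List d -> b) ~ e  [subst: {-} | 1 pending]
  bind e := (List d -> b)
step 2: unify f ~ ((d -> c) -> (b -> a))  [subst: {e:=(List d -> b)} | 0 pending]
  bind f := ((d -> c) -> (b -> a))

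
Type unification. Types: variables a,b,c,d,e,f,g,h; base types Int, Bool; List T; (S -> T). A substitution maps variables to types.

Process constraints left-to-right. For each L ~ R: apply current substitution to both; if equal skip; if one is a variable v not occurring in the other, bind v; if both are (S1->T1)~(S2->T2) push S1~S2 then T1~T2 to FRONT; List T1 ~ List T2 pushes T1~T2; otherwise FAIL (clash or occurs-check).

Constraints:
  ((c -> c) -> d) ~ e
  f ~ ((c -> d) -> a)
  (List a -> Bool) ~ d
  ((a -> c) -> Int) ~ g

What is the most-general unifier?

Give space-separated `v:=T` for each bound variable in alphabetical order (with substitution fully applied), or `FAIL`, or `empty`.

step 1: unify ((c -> c) -> d) ~ e  [subst: {-} | 3 pending]
  bind e := ((c -> c) -> d)
step 2: unify f ~ ((c -> d) -> a)  [subst: {e:=((c -> c) -> d)} | 2 pending]
  bind f := ((c -> d) -> a)
step 3: unify (List a -> Bool) ~ d  [subst: {e:=((c -> c) -> d), f:=((c -> d) -> a)} | 1 pending]
  bind d := (List a -> Bool)
step 4: unify ((a -> c) -> Int) ~ g  [subst: {e:=((c -> c) -> d), f:=((c -> d) -> a), d:=(List a -> Bool)} | 0 pending]
  bind g := ((a -> c) -> Int)

Answer: d:=(List a -> Bool) e:=((c -> c) -> (List a -> Bool)) f:=((c -> (List a -> Bool)) -> a) g:=((a -> c) -> Int)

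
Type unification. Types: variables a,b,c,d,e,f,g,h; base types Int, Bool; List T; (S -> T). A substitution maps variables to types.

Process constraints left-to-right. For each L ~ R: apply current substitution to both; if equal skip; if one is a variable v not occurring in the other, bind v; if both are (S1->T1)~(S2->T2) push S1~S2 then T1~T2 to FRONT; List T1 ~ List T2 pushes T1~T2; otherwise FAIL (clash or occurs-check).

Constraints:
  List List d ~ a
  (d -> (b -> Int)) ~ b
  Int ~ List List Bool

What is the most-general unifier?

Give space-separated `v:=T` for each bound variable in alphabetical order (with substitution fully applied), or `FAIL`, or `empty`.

step 1: unify List List d ~ a  [subst: {-} | 2 pending]
  bind a := List List d
step 2: unify (d -> (b -> Int)) ~ b  [subst: {a:=List List d} | 1 pending]
  occurs-check fail

Answer: FAIL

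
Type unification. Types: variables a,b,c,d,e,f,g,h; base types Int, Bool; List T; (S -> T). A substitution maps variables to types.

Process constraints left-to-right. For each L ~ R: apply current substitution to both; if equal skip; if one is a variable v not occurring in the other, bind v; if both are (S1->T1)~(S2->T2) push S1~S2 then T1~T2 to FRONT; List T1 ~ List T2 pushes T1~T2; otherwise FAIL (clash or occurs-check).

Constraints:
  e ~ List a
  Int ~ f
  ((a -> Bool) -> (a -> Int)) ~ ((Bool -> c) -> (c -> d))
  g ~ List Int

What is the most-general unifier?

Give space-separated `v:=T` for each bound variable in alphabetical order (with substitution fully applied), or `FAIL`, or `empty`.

step 1: unify e ~ List a  [subst: {-} | 3 pending]
  bind e := List a
step 2: unify Int ~ f  [subst: {e:=List a} | 2 pending]
  bind f := Int
step 3: unify ((a -> Bool) -> (a -> Int)) ~ ((Bool -> c) -> (c -> d))  [subst: {e:=List a, f:=Int} | 1 pending]
  -> decompose arrow: push (a -> Bool)~(Bool -> c), (a -> Int)~(c -> d)
step 4: unify (a -> Bool) ~ (Bool -> c)  [subst: {e:=List a, f:=Int} | 2 pending]
  -> decompose arrow: push a~Bool, Bool~c
step 5: unify a ~ Bool  [subst: {e:=List a, f:=Int} | 3 pending]
  bind a := Bool
step 6: unify Bool ~ c  [subst: {e:=List a, f:=Int, a:=Bool} | 2 pending]
  bind c := Bool
step 7: unify (Bool -> Int) ~ (Bool -> d)  [subst: {e:=List a, f:=Int, a:=Bool, c:=Bool} | 1 pending]
  -> decompose arrow: push Bool~Bool, Int~d
step 8: unify Bool ~ Bool  [subst: {e:=List a, f:=Int, a:=Bool, c:=Bool} | 2 pending]
  -> identical, skip
step 9: unify Int ~ d  [subst: {e:=List a, f:=Int, a:=Bool, c:=Bool} | 1 pending]
  bind d := Int
step 10: unify g ~ List Int  [subst: {e:=List a, f:=Int, a:=Bool, c:=Bool, d:=Int} | 0 pending]
  bind g := List Int

Answer: a:=Bool c:=Bool d:=Int e:=List Bool f:=Int g:=List Int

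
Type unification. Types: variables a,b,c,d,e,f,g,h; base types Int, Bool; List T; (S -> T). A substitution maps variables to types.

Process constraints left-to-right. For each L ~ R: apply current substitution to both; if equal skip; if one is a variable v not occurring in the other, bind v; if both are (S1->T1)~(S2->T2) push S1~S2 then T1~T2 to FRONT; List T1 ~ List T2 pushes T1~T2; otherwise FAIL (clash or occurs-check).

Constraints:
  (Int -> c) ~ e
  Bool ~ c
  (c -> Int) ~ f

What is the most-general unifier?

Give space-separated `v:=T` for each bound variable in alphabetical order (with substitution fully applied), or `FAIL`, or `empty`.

step 1: unify (Int -> c) ~ e  [subst: {-} | 2 pending]
  bind e := (Int -> c)
step 2: unify Bool ~ c  [subst: {e:=(Int -> c)} | 1 pending]
  bind c := Bool
step 3: unify (Bool -> Int) ~ f  [subst: {e:=(Int -> c), c:=Bool} | 0 pending]
  bind f := (Bool -> Int)

Answer: c:=Bool e:=(Int -> Bool) f:=(Bool -> Int)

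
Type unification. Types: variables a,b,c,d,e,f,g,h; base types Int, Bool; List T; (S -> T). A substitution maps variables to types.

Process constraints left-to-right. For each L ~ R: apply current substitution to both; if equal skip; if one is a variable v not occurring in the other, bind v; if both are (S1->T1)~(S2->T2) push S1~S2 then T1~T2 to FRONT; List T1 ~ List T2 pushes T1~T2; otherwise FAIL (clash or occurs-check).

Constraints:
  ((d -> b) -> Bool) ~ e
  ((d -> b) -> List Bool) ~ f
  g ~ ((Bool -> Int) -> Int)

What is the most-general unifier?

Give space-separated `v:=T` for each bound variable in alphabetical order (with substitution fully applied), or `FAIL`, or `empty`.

Answer: e:=((d -> b) -> Bool) f:=((d -> b) -> List Bool) g:=((Bool -> Int) -> Int)

Derivation:
step 1: unify ((d -> b) -> Bool) ~ e  [subst: {-} | 2 pending]
  bind e := ((d -> b) -> Bool)
step 2: unify ((d -> b) -> List Bool) ~ f  [subst: {e:=((d -> b) -> Bool)} | 1 pending]
  bind f := ((d -> b) -> List Bool)
step 3: unify g ~ ((Bool -> Int) -> Int)  [subst: {e:=((d -> b) -> Bool), f:=((d -> b) -> List Bool)} | 0 pending]
  bind g := ((Bool -> Int) -> Int)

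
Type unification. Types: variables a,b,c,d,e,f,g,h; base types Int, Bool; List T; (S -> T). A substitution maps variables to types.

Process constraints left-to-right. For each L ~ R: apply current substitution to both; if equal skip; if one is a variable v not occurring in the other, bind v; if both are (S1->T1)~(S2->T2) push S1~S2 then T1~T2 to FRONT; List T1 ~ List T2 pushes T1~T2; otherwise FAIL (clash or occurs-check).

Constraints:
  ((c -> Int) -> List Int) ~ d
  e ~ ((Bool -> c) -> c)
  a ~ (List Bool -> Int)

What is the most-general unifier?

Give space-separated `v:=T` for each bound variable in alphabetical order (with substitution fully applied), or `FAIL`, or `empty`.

Answer: a:=(List Bool -> Int) d:=((c -> Int) -> List Int) e:=((Bool -> c) -> c)

Derivation:
step 1: unify ((c -> Int) -> List Int) ~ d  [subst: {-} | 2 pending]
  bind d := ((c -> Int) -> List Int)
step 2: unify e ~ ((Bool -> c) -> c)  [subst: {d:=((c -> Int) -> List Int)} | 1 pending]
  bind e := ((Bool -> c) -> c)
step 3: unify a ~ (List Bool -> Int)  [subst: {d:=((c -> Int) -> List Int), e:=((Bool -> c) -> c)} | 0 pending]
  bind a := (List Bool -> Int)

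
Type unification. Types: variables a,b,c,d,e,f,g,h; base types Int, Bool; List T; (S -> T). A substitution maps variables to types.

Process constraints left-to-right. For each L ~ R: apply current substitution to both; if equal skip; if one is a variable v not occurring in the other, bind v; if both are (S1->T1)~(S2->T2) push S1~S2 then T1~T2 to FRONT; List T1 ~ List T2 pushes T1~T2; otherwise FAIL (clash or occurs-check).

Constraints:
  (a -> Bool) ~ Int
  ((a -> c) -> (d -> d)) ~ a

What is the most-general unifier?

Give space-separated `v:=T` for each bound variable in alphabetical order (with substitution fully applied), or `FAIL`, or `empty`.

Answer: FAIL

Derivation:
step 1: unify (a -> Bool) ~ Int  [subst: {-} | 1 pending]
  clash: (a -> Bool) vs Int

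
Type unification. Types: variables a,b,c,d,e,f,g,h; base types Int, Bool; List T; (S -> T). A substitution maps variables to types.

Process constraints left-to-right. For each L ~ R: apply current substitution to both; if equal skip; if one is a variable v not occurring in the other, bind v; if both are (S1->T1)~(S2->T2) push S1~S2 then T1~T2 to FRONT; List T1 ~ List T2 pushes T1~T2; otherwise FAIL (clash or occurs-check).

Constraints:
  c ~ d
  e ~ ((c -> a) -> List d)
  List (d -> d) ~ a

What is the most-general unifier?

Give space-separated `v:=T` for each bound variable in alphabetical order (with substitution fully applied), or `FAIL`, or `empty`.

Answer: a:=List (d -> d) c:=d e:=((d -> List (d -> d)) -> List d)

Derivation:
step 1: unify c ~ d  [subst: {-} | 2 pending]
  bind c := d
step 2: unify e ~ ((d -> a) -> List d)  [subst: {c:=d} | 1 pending]
  bind e := ((d -> a) -> List d)
step 3: unify List (d -> d) ~ a  [subst: {c:=d, e:=((d -> a) -> List d)} | 0 pending]
  bind a := List (d -> d)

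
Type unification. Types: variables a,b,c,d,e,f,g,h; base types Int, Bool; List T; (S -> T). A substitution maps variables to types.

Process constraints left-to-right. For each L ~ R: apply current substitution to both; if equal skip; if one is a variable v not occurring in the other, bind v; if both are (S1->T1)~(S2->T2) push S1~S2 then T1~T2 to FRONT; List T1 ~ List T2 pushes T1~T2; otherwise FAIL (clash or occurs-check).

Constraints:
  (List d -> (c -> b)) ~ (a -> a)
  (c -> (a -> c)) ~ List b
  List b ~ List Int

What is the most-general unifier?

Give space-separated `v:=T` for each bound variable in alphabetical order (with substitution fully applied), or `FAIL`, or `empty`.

step 1: unify (List d -> (c -> b)) ~ (a -> a)  [subst: {-} | 2 pending]
  -> decompose arrow: push List d~a, (c -> b)~a
step 2: unify List d ~ a  [subst: {-} | 3 pending]
  bind a := List d
step 3: unify (c -> b) ~ List d  [subst: {a:=List d} | 2 pending]
  clash: (c -> b) vs List d

Answer: FAIL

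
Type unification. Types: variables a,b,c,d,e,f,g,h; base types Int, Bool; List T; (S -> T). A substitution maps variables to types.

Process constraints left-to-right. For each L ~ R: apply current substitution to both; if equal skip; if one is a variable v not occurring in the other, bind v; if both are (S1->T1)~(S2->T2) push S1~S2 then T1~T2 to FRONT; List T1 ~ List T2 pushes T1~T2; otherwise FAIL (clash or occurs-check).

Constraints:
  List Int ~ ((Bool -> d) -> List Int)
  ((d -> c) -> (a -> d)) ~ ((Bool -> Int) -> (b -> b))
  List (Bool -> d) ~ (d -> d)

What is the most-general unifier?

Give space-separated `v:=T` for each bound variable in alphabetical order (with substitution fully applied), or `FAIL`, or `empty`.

Answer: FAIL

Derivation:
step 1: unify List Int ~ ((Bool -> d) -> List Int)  [subst: {-} | 2 pending]
  clash: List Int vs ((Bool -> d) -> List Int)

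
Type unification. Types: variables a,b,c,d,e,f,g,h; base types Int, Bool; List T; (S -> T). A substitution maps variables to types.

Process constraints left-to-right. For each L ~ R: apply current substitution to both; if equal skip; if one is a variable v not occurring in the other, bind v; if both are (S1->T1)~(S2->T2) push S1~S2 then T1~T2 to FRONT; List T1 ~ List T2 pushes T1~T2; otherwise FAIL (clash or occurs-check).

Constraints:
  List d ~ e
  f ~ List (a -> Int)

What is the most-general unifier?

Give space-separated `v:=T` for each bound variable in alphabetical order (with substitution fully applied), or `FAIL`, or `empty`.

step 1: unify List d ~ e  [subst: {-} | 1 pending]
  bind e := List d
step 2: unify f ~ List (a -> Int)  [subst: {e:=List d} | 0 pending]
  bind f := List (a -> Int)

Answer: e:=List d f:=List (a -> Int)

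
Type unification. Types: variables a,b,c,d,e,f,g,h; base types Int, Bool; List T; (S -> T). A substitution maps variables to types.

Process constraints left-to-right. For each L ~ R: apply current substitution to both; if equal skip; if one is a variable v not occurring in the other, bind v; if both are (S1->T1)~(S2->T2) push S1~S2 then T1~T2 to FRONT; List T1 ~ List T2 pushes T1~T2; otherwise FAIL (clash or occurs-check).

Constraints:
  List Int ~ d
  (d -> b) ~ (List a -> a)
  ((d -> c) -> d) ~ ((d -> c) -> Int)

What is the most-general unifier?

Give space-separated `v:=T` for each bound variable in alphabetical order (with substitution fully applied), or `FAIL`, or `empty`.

Answer: FAIL

Derivation:
step 1: unify List Int ~ d  [subst: {-} | 2 pending]
  bind d := List Int
step 2: unify (List Int -> b) ~ (List a -> a)  [subst: {d:=List Int} | 1 pending]
  -> decompose arrow: push List Int~List a, b~a
step 3: unify List Int ~ List a  [subst: {d:=List Int} | 2 pending]
  -> decompose List: push Int~a
step 4: unify Int ~ a  [subst: {d:=List Int} | 2 pending]
  bind a := Int
step 5: unify b ~ Int  [subst: {d:=List Int, a:=Int} | 1 pending]
  bind b := Int
step 6: unify ((List Int -> c) -> List Int) ~ ((List Int -> c) -> Int)  [subst: {d:=List Int, a:=Int, b:=Int} | 0 pending]
  -> decompose arrow: push (List Int -> c)~(List Int -> c), List Int~Int
step 7: unify (List Int -> c) ~ (List Int -> c)  [subst: {d:=List Int, a:=Int, b:=Int} | 1 pending]
  -> identical, skip
step 8: unify List Int ~ Int  [subst: {d:=List Int, a:=Int, b:=Int} | 0 pending]
  clash: List Int vs Int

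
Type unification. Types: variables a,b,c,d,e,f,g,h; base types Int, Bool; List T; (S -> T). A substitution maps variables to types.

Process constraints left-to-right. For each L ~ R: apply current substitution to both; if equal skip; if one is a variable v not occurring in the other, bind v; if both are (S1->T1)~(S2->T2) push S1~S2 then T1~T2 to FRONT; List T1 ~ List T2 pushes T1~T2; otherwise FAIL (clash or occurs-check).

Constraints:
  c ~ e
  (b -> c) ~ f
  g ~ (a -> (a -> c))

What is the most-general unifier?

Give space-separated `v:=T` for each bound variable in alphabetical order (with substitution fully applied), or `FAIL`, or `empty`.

step 1: unify c ~ e  [subst: {-} | 2 pending]
  bind c := e
step 2: unify (b -> e) ~ f  [subst: {c:=e} | 1 pending]
  bind f := (b -> e)
step 3: unify g ~ (a -> (a -> e))  [subst: {c:=e, f:=(b -> e)} | 0 pending]
  bind g := (a -> (a -> e))

Answer: c:=e f:=(b -> e) g:=(a -> (a -> e))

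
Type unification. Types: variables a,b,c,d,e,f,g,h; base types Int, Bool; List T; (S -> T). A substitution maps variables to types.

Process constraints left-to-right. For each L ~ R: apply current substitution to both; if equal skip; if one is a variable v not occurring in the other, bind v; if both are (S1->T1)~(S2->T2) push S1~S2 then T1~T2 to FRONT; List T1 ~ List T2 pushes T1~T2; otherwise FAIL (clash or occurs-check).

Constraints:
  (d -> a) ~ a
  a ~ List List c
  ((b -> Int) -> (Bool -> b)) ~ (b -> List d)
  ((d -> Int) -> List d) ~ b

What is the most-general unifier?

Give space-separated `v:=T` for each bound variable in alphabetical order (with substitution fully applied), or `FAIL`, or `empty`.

Answer: FAIL

Derivation:
step 1: unify (d -> a) ~ a  [subst: {-} | 3 pending]
  occurs-check fail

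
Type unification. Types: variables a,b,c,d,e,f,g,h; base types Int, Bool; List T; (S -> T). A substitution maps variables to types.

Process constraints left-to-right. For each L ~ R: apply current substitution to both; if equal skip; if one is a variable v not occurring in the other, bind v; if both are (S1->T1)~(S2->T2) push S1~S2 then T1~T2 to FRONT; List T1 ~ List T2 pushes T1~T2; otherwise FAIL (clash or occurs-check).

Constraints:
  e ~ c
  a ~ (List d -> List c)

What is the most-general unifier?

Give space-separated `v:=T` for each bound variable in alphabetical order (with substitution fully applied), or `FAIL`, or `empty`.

Answer: a:=(List d -> List c) e:=c

Derivation:
step 1: unify e ~ c  [subst: {-} | 1 pending]
  bind e := c
step 2: unify a ~ (List d -> List c)  [subst: {e:=c} | 0 pending]
  bind a := (List d -> List c)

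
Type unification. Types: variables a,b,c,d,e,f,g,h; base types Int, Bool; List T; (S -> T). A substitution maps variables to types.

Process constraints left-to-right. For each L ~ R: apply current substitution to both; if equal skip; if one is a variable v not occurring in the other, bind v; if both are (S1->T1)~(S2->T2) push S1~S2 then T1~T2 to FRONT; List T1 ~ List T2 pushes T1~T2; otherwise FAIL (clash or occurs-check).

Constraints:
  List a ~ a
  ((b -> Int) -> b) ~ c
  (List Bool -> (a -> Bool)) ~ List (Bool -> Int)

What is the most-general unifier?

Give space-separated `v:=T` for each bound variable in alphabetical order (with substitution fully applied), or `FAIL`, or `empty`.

Answer: FAIL

Derivation:
step 1: unify List a ~ a  [subst: {-} | 2 pending]
  occurs-check fail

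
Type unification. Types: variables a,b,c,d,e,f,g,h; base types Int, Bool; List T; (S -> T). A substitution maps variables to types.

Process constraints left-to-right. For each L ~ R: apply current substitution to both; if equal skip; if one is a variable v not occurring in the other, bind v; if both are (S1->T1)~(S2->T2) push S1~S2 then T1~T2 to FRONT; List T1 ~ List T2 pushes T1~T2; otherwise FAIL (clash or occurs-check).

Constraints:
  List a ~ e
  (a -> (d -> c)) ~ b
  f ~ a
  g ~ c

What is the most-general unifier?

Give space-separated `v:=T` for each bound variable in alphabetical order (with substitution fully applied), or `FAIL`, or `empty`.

Answer: b:=(a -> (d -> c)) e:=List a f:=a g:=c

Derivation:
step 1: unify List a ~ e  [subst: {-} | 3 pending]
  bind e := List a
step 2: unify (a -> (d -> c)) ~ b  [subst: {e:=List a} | 2 pending]
  bind b := (a -> (d -> c))
step 3: unify f ~ a  [subst: {e:=List a, b:=(a -> (d -> c))} | 1 pending]
  bind f := a
step 4: unify g ~ c  [subst: {e:=List a, b:=(a -> (d -> c)), f:=a} | 0 pending]
  bind g := c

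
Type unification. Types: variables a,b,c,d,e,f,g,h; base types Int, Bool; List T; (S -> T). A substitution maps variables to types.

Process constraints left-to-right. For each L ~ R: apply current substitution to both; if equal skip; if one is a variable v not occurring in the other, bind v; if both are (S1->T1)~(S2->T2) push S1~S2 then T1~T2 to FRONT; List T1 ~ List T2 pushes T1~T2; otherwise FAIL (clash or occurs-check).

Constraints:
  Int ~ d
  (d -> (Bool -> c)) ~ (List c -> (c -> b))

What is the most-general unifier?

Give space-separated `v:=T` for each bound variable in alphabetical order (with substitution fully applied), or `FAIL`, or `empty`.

Answer: FAIL

Derivation:
step 1: unify Int ~ d  [subst: {-} | 1 pending]
  bind d := Int
step 2: unify (Int -> (Bool -> c)) ~ (List c -> (c -> b))  [subst: {d:=Int} | 0 pending]
  -> decompose arrow: push Int~List c, (Bool -> c)~(c -> b)
step 3: unify Int ~ List c  [subst: {d:=Int} | 1 pending]
  clash: Int vs List c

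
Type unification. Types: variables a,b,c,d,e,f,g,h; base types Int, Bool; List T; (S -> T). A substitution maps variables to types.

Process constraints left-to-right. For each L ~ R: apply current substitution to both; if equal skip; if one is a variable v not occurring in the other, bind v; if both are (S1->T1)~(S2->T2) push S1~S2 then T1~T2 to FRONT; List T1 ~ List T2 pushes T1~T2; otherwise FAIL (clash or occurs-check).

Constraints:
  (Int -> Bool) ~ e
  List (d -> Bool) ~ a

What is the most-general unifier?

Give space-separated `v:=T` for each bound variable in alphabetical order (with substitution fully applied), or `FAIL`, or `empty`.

Answer: a:=List (d -> Bool) e:=(Int -> Bool)

Derivation:
step 1: unify (Int -> Bool) ~ e  [subst: {-} | 1 pending]
  bind e := (Int -> Bool)
step 2: unify List (d -> Bool) ~ a  [subst: {e:=(Int -> Bool)} | 0 pending]
  bind a := List (d -> Bool)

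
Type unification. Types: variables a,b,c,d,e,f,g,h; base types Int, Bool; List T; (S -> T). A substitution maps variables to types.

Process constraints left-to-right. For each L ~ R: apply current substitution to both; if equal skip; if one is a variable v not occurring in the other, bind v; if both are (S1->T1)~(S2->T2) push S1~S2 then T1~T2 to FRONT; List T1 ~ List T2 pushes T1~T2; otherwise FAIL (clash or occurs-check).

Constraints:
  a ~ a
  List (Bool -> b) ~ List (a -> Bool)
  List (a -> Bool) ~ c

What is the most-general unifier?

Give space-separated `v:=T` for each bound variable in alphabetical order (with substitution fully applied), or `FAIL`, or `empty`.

step 1: unify a ~ a  [subst: {-} | 2 pending]
  -> identical, skip
step 2: unify List (Bool -> b) ~ List (a -> Bool)  [subst: {-} | 1 pending]
  -> decompose List: push (Bool -> b)~(a -> Bool)
step 3: unify (Bool -> b) ~ (a -> Bool)  [subst: {-} | 1 pending]
  -> decompose arrow: push Bool~a, b~Bool
step 4: unify Bool ~ a  [subst: {-} | 2 pending]
  bind a := Bool
step 5: unify b ~ Bool  [subst: {a:=Bool} | 1 pending]
  bind b := Bool
step 6: unify List (Bool -> Bool) ~ c  [subst: {a:=Bool, b:=Bool} | 0 pending]
  bind c := List (Bool -> Bool)

Answer: a:=Bool b:=Bool c:=List (Bool -> Bool)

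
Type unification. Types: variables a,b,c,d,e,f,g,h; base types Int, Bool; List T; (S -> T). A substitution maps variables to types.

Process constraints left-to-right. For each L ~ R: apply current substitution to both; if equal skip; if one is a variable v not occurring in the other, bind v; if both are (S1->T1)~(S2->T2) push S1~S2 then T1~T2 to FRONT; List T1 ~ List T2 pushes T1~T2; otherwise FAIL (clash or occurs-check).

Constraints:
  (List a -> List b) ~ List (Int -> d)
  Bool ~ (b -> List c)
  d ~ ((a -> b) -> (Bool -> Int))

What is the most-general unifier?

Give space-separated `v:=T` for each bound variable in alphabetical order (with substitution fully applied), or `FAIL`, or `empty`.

Answer: FAIL

Derivation:
step 1: unify (List a -> List b) ~ List (Int -> d)  [subst: {-} | 2 pending]
  clash: (List a -> List b) vs List (Int -> d)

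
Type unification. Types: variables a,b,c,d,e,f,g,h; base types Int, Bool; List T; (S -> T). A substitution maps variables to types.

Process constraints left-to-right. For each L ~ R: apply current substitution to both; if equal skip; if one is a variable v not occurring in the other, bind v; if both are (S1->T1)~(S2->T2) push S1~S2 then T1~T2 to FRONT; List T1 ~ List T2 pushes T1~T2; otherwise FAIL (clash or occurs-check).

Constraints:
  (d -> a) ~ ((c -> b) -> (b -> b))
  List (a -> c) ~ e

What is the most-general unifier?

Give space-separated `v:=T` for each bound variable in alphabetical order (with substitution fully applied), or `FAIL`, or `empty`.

step 1: unify (d -> a) ~ ((c -> b) -> (b -> b))  [subst: {-} | 1 pending]
  -> decompose arrow: push d~(c -> b), a~(b -> b)
step 2: unify d ~ (c -> b)  [subst: {-} | 2 pending]
  bind d := (c -> b)
step 3: unify a ~ (b -> b)  [subst: {d:=(c -> b)} | 1 pending]
  bind a := (b -> b)
step 4: unify List ((b -> b) -> c) ~ e  [subst: {d:=(c -> b), a:=(b -> b)} | 0 pending]
  bind e := List ((b -> b) -> c)

Answer: a:=(b -> b) d:=(c -> b) e:=List ((b -> b) -> c)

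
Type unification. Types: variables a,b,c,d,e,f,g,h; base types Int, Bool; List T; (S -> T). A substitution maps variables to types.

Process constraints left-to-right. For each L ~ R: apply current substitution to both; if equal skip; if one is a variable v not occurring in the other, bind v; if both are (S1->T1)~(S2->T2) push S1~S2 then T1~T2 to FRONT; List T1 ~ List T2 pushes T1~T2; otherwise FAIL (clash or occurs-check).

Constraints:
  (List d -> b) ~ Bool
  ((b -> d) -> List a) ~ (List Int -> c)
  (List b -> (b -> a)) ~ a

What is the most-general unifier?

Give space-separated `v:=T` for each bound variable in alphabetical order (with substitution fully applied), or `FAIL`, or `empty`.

Answer: FAIL

Derivation:
step 1: unify (List d -> b) ~ Bool  [subst: {-} | 2 pending]
  clash: (List d -> b) vs Bool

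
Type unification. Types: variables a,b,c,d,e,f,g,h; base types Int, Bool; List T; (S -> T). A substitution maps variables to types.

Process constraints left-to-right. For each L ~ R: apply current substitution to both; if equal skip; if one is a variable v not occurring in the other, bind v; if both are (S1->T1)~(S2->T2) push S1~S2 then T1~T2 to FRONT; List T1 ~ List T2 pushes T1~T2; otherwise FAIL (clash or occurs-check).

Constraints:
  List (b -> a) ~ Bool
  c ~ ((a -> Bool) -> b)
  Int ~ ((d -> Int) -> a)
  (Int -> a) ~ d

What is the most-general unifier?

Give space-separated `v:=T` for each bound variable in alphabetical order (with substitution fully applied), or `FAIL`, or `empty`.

Answer: FAIL

Derivation:
step 1: unify List (b -> a) ~ Bool  [subst: {-} | 3 pending]
  clash: List (b -> a) vs Bool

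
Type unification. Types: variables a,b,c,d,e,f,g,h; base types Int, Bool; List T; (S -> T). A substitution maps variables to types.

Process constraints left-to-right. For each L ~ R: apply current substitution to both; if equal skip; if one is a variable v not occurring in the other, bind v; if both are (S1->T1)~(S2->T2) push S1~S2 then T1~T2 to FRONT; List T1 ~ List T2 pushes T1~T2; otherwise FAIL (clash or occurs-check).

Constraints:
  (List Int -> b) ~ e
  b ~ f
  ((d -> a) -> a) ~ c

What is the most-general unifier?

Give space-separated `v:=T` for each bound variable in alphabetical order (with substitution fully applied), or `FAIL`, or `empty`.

Answer: b:=f c:=((d -> a) -> a) e:=(List Int -> f)

Derivation:
step 1: unify (List Int -> b) ~ e  [subst: {-} | 2 pending]
  bind e := (List Int -> b)
step 2: unify b ~ f  [subst: {e:=(List Int -> b)} | 1 pending]
  bind b := f
step 3: unify ((d -> a) -> a) ~ c  [subst: {e:=(List Int -> b), b:=f} | 0 pending]
  bind c := ((d -> a) -> a)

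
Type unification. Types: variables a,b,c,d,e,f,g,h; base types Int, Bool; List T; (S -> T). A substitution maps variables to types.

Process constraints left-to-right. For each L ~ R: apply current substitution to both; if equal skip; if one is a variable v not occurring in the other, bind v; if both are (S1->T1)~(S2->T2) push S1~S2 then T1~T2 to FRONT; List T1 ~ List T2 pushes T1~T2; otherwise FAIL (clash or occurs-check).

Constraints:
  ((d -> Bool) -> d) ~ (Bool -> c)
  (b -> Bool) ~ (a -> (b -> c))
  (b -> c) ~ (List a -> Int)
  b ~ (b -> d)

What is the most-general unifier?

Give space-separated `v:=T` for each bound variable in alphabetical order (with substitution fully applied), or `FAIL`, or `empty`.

Answer: FAIL

Derivation:
step 1: unify ((d -> Bool) -> d) ~ (Bool -> c)  [subst: {-} | 3 pending]
  -> decompose arrow: push (d -> Bool)~Bool, d~c
step 2: unify (d -> Bool) ~ Bool  [subst: {-} | 4 pending]
  clash: (d -> Bool) vs Bool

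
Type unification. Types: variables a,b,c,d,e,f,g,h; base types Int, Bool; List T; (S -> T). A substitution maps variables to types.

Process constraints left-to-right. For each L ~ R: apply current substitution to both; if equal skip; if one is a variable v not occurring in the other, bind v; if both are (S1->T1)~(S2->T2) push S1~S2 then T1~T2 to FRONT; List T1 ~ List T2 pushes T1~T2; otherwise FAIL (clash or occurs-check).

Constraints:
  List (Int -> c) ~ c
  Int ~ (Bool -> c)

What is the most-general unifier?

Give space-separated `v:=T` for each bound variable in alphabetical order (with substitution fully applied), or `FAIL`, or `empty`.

step 1: unify List (Int -> c) ~ c  [subst: {-} | 1 pending]
  occurs-check fail

Answer: FAIL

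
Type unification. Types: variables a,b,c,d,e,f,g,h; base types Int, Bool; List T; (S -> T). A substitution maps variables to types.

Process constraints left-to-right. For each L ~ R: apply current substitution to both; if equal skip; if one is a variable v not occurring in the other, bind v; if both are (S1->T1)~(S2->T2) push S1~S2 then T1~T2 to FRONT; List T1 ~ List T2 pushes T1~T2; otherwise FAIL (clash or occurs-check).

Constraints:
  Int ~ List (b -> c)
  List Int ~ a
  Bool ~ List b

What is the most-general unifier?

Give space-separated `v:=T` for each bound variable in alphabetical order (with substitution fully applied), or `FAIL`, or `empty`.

Answer: FAIL

Derivation:
step 1: unify Int ~ List (b -> c)  [subst: {-} | 2 pending]
  clash: Int vs List (b -> c)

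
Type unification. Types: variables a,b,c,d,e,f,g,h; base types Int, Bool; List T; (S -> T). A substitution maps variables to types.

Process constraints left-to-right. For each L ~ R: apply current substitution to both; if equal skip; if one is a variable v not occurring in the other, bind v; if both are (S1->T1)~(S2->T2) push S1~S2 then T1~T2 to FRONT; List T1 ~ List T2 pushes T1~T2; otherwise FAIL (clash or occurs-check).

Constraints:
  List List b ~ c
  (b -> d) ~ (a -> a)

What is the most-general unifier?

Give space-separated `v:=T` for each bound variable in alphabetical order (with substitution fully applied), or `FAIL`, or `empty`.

step 1: unify List List b ~ c  [subst: {-} | 1 pending]
  bind c := List List b
step 2: unify (b -> d) ~ (a -> a)  [subst: {c:=List List b} | 0 pending]
  -> decompose arrow: push b~a, d~a
step 3: unify b ~ a  [subst: {c:=List List b} | 1 pending]
  bind b := a
step 4: unify d ~ a  [subst: {c:=List List b, b:=a} | 0 pending]
  bind d := a

Answer: b:=a c:=List List a d:=a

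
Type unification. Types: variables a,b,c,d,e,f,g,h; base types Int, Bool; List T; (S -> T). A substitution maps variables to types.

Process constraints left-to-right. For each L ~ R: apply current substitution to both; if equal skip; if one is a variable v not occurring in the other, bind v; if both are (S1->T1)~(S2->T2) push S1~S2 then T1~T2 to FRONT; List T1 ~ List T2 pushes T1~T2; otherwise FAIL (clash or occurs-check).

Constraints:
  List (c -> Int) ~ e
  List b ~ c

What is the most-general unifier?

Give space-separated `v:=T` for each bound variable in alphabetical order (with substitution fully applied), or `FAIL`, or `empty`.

Answer: c:=List b e:=List (List b -> Int)

Derivation:
step 1: unify List (c -> Int) ~ e  [subst: {-} | 1 pending]
  bind e := List (c -> Int)
step 2: unify List b ~ c  [subst: {e:=List (c -> Int)} | 0 pending]
  bind c := List b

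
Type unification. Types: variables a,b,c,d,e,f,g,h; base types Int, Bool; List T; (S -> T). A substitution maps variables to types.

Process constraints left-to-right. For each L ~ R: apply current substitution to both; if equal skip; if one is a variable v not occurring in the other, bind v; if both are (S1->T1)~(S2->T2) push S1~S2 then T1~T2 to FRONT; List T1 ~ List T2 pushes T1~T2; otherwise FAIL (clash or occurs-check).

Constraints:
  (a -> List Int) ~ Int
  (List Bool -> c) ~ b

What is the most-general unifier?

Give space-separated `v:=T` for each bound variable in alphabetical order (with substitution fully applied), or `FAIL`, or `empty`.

Answer: FAIL

Derivation:
step 1: unify (a -> List Int) ~ Int  [subst: {-} | 1 pending]
  clash: (a -> List Int) vs Int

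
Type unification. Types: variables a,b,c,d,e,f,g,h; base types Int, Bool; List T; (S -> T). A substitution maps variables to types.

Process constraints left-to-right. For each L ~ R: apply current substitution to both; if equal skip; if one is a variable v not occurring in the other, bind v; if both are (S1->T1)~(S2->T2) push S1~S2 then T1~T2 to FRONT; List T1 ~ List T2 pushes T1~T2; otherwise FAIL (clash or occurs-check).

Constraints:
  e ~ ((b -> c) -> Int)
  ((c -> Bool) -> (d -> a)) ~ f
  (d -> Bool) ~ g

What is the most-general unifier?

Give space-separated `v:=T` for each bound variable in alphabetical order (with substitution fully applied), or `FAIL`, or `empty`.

Answer: e:=((b -> c) -> Int) f:=((c -> Bool) -> (d -> a)) g:=(d -> Bool)

Derivation:
step 1: unify e ~ ((b -> c) -> Int)  [subst: {-} | 2 pending]
  bind e := ((b -> c) -> Int)
step 2: unify ((c -> Bool) -> (d -> a)) ~ f  [subst: {e:=((b -> c) -> Int)} | 1 pending]
  bind f := ((c -> Bool) -> (d -> a))
step 3: unify (d -> Bool) ~ g  [subst: {e:=((b -> c) -> Int), f:=((c -> Bool) -> (d -> a))} | 0 pending]
  bind g := (d -> Bool)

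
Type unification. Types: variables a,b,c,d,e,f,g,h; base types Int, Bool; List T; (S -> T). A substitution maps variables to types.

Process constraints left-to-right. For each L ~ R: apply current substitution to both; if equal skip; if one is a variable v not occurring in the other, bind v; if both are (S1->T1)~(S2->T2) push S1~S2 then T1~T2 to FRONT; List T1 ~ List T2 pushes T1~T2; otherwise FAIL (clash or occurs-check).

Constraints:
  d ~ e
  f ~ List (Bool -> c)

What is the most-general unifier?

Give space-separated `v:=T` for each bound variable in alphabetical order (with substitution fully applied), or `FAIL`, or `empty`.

Answer: d:=e f:=List (Bool -> c)

Derivation:
step 1: unify d ~ e  [subst: {-} | 1 pending]
  bind d := e
step 2: unify f ~ List (Bool -> c)  [subst: {d:=e} | 0 pending]
  bind f := List (Bool -> c)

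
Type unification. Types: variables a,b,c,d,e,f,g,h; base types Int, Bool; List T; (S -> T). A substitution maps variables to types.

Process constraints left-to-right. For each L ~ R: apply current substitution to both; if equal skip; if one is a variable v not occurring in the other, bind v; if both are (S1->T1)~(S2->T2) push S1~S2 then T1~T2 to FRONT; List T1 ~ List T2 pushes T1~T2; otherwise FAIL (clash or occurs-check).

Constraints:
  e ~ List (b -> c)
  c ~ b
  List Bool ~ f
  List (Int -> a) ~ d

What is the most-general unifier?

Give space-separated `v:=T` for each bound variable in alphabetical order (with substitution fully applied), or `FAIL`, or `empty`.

Answer: c:=b d:=List (Int -> a) e:=List (b -> b) f:=List Bool

Derivation:
step 1: unify e ~ List (b -> c)  [subst: {-} | 3 pending]
  bind e := List (b -> c)
step 2: unify c ~ b  [subst: {e:=List (b -> c)} | 2 pending]
  bind c := b
step 3: unify List Bool ~ f  [subst: {e:=List (b -> c), c:=b} | 1 pending]
  bind f := List Bool
step 4: unify List (Int -> a) ~ d  [subst: {e:=List (b -> c), c:=b, f:=List Bool} | 0 pending]
  bind d := List (Int -> a)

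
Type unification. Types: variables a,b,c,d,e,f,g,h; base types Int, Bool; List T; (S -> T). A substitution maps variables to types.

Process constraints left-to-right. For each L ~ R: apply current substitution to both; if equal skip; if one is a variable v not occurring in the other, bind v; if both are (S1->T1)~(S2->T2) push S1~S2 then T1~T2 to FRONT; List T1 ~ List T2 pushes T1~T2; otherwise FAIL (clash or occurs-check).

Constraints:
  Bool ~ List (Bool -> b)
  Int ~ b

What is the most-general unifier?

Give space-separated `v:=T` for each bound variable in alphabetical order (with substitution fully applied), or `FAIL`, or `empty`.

step 1: unify Bool ~ List (Bool -> b)  [subst: {-} | 1 pending]
  clash: Bool vs List (Bool -> b)

Answer: FAIL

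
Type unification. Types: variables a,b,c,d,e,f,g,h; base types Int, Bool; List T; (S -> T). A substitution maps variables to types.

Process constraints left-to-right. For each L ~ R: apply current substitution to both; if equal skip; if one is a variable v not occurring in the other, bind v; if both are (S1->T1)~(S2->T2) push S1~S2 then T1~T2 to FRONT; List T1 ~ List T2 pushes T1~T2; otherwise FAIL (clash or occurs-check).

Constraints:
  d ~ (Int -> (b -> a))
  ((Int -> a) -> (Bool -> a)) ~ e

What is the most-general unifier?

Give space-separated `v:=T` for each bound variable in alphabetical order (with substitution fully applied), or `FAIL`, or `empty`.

step 1: unify d ~ (Int -> (b -> a))  [subst: {-} | 1 pending]
  bind d := (Int -> (b -> a))
step 2: unify ((Int -> a) -> (Bool -> a)) ~ e  [subst: {d:=(Int -> (b -> a))} | 0 pending]
  bind e := ((Int -> a) -> (Bool -> a))

Answer: d:=(Int -> (b -> a)) e:=((Int -> a) -> (Bool -> a))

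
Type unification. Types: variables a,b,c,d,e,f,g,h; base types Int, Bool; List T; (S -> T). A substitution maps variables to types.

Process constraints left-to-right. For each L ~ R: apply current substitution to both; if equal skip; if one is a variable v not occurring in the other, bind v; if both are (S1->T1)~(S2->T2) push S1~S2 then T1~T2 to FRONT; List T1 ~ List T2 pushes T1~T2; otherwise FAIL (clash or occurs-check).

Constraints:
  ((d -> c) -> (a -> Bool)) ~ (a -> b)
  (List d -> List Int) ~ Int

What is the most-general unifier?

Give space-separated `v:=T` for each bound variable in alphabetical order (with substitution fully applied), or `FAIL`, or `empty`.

step 1: unify ((d -> c) -> (a -> Bool)) ~ (a -> b)  [subst: {-} | 1 pending]
  -> decompose arrow: push (d -> c)~a, (a -> Bool)~b
step 2: unify (d -> c) ~ a  [subst: {-} | 2 pending]
  bind a := (d -> c)
step 3: unify ((d -> c) -> Bool) ~ b  [subst: {a:=(d -> c)} | 1 pending]
  bind b := ((d -> c) -> Bool)
step 4: unify (List d -> List Int) ~ Int  [subst: {a:=(d -> c), b:=((d -> c) -> Bool)} | 0 pending]
  clash: (List d -> List Int) vs Int

Answer: FAIL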